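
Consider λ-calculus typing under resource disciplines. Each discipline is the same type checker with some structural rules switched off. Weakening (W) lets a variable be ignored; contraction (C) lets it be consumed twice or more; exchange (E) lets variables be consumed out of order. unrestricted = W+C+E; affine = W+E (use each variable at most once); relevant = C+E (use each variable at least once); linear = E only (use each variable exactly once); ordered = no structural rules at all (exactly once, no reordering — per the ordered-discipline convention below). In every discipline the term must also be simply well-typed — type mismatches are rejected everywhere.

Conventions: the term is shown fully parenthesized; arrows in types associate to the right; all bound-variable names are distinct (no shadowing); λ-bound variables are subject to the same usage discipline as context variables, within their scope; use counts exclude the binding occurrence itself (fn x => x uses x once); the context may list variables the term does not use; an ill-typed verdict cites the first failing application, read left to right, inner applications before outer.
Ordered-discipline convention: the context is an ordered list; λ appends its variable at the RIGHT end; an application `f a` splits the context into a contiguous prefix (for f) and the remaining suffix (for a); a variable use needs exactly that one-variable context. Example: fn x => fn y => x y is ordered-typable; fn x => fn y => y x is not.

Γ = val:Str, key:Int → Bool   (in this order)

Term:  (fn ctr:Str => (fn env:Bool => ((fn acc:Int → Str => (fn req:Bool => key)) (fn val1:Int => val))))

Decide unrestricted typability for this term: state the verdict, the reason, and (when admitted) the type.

yes — type-checks (Str → Bool → Bool → Int → Bool) and nothing is barred; term : Str → Bool → Bool → Int → Bool
variable uses: val: 1×, key: 1×, ctr (λ-bound): 0×, env (λ-bound): 0×, acc (λ-bound): 0×, req (λ-bound): 0×, val1 (λ-bound): 0×
left-to-right use order: key, val
typing: ✓ — Str → Bool → Bool → Int → Bool
per-discipline verdicts: ordered ✗ · linear ✗ · affine ✓ · relevant ✗ · unrestricted ✓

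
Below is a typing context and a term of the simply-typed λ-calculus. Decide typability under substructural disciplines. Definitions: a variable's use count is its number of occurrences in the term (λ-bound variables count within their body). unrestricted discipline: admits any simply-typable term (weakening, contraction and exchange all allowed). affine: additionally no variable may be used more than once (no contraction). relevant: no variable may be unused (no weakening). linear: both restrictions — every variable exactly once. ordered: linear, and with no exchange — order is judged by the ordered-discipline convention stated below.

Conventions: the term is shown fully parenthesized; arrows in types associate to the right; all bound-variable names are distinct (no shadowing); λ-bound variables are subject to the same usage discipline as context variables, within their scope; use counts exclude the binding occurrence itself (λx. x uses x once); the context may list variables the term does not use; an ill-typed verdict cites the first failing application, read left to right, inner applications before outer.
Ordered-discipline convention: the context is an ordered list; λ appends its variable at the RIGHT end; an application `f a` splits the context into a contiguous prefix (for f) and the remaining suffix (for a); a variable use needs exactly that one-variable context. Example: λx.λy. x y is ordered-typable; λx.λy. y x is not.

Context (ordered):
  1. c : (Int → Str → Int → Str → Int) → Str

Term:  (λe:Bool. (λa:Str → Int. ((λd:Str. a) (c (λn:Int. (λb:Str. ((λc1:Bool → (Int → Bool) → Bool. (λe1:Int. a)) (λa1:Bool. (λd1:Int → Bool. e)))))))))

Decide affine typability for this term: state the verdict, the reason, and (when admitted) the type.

no — repeated use of a ×2
use counts: c=1, e (bound)=1, a (bound)=2, d (bound)=0, n (bound)=0, b (bound)=0, c1 (bound)=0, e1 (bound)=0, a1 (bound)=0, d1 (bound)=0
order of uses: a, c, a, e
typing: the term checks, with type Bool → (Str → Int) → Str → Int
summary: ordered ✗; linear ✗; affine ✗; relevant ✗; unrestricted ✓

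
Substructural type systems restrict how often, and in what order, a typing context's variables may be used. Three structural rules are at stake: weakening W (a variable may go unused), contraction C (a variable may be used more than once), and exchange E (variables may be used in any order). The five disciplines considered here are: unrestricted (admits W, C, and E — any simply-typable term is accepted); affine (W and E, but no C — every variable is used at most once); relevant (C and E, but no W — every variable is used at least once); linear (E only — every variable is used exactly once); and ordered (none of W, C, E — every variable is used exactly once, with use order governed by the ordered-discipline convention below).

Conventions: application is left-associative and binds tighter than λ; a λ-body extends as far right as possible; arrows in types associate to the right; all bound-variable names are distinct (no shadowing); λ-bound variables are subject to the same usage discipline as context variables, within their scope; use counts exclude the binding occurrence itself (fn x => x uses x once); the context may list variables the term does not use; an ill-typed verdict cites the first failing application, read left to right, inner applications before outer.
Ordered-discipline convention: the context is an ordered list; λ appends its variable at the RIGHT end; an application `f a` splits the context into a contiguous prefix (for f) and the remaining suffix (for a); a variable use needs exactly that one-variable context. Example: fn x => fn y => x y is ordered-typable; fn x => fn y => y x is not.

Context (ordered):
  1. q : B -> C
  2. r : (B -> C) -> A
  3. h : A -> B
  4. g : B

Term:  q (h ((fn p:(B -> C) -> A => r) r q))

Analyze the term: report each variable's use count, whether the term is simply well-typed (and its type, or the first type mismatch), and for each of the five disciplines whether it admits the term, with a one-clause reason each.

variable uses: q: 2, r: 2, h: 1, g: 0, p (λ-bound): 0
uses in reading order: q, h, r, r, q
typing: ✓ — C
ordered ✗ (needs contraction — q ×2, r ×2; g, p never used (weakening))
linear ✗ (needs contraction — q ×2, r ×2; g, p never used (weakening))
affine ✗ (needs contraction — q ×2, r ×2)
relevant ✗ (g, p never used (weakening))
unrestricted ✓ (well-typed at C; no restrictions here)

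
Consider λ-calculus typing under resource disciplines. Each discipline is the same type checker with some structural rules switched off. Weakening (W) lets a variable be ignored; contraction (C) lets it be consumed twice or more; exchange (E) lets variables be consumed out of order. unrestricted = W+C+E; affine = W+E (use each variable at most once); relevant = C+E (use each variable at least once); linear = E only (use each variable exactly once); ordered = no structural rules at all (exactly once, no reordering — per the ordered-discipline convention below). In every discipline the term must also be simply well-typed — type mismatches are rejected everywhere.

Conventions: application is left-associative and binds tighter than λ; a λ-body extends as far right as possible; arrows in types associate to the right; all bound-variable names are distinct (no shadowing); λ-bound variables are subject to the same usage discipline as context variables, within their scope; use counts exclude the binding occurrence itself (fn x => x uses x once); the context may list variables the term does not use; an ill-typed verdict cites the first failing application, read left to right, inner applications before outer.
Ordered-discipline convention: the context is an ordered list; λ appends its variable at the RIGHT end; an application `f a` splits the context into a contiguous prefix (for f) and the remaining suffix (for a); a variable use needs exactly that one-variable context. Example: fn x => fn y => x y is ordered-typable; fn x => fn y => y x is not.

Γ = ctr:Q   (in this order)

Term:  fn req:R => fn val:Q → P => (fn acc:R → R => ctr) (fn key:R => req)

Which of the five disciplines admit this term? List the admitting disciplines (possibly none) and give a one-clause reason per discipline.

admitted by: affine, unrestricted
usage: ctr=1, req (bound)=1, val (bound)=0, acc (bound)=0, key (bound)=0
order of uses: ctr, req
typing: well-typed at R → (Q → P) → Q
ordered: ✗ — val, acc, key never used (weakening)
linear: ✗ — val, acc, key never used (weakening)
affine: ✓ — no duplicate uses among ctr, req, val, acc, key
relevant: ✗ — val, acc, key never used (weakening)
unrestricted: ✓ — type-checks (R → (Q → P) → Q) and nothing is barred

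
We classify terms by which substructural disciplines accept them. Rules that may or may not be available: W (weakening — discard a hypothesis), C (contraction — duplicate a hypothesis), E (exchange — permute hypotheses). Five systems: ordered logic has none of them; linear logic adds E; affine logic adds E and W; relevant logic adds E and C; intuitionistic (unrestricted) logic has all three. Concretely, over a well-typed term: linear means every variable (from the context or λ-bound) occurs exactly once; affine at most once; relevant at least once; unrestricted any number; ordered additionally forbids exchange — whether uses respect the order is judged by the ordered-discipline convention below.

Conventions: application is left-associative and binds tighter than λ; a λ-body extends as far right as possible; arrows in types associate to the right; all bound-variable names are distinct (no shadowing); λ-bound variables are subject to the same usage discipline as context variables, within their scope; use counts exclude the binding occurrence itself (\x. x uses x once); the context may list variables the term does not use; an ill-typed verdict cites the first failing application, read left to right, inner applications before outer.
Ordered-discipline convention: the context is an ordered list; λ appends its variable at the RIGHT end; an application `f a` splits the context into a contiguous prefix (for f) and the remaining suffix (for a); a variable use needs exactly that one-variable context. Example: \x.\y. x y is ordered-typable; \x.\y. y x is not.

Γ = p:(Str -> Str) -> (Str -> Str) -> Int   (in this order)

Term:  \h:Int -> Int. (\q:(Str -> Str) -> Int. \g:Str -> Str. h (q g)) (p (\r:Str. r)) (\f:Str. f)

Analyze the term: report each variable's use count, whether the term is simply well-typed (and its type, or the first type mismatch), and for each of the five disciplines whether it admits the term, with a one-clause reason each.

usage: p=1, h (λ-bound)=1, q (λ-bound)=1, g (λ-bound)=1, r (λ-bound)=1, f (λ-bound)=1
left-to-right use order: h, q, g, p, r, f
typing: the term checks, with type (Int -> Int) -> Int
ordered: ✗, use order h, q, g, p, r, f needs exchange
linear: ✓, single use per variable (p, h, q, g, r, f)
affine: ✓, p, h, q, g, r, f: no repeats, contraction unneeded
relevant: ✓, at least one use each (p, h, q, g, r, f)
unrestricted: ✓, typability at (Int -> Int) -> Int is all that's needed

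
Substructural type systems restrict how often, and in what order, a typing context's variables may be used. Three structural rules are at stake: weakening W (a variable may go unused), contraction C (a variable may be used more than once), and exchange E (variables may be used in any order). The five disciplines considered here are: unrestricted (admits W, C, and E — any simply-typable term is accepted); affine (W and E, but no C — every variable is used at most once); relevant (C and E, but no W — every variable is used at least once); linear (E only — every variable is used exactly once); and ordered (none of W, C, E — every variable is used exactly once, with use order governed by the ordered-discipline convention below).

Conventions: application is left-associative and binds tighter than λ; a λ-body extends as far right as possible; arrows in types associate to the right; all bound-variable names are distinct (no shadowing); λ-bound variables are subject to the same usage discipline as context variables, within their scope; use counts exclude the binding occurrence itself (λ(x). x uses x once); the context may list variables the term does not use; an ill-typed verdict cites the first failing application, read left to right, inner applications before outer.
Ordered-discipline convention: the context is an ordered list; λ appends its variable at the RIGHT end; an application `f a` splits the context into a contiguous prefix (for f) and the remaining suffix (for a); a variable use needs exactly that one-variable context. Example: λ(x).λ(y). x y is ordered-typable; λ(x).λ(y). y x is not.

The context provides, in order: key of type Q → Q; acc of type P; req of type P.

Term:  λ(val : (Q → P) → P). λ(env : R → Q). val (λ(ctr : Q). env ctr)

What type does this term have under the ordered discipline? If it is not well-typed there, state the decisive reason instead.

not well-typed under ordered — a type mismatch blocks all five
usage: key: 0×; acc: 0×; req: 0×; val (λ-bound): 1×; env (λ-bound): 1×; ctr (λ-bound): 1×
use order (left to right): val, env, ctr
typing: ill-typed: a function awaiting R gets Q
across the five disciplines: ordered ✗; linear ✗; affine ✗; relevant ✗; unrestricted ✗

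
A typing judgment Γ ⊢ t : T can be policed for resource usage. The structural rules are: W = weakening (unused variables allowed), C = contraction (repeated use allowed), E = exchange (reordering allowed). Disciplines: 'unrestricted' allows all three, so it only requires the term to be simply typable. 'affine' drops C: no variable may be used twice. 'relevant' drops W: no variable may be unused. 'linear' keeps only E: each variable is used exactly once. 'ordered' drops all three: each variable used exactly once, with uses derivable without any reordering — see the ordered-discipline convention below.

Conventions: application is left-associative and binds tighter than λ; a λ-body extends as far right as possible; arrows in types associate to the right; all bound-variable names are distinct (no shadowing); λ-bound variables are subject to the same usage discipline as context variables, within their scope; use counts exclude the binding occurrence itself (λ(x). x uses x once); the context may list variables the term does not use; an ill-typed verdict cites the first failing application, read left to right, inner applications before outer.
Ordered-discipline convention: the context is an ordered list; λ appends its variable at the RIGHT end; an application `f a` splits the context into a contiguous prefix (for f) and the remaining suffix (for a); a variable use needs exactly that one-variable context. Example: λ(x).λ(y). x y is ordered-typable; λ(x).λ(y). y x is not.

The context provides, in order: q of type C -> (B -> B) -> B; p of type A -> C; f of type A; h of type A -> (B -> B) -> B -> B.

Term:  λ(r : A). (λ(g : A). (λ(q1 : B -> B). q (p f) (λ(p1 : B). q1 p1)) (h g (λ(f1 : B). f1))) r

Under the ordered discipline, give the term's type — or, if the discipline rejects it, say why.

term : A -> B
usage: q: 1; p: 1; f: 1; h: 1; r (λ-bound): 1; g (λ-bound): 1; q1 (λ-bound): 1; p1 (λ-bound): 1; f1 (λ-bound): 1
order of uses: q, p, f, q1, p1, h, g, f1, r
typing: ✓ — A -> B
all disciplines: ordered ✓ · linear ✓ · affine ✓ · relevant ✓ · unrestricted ✓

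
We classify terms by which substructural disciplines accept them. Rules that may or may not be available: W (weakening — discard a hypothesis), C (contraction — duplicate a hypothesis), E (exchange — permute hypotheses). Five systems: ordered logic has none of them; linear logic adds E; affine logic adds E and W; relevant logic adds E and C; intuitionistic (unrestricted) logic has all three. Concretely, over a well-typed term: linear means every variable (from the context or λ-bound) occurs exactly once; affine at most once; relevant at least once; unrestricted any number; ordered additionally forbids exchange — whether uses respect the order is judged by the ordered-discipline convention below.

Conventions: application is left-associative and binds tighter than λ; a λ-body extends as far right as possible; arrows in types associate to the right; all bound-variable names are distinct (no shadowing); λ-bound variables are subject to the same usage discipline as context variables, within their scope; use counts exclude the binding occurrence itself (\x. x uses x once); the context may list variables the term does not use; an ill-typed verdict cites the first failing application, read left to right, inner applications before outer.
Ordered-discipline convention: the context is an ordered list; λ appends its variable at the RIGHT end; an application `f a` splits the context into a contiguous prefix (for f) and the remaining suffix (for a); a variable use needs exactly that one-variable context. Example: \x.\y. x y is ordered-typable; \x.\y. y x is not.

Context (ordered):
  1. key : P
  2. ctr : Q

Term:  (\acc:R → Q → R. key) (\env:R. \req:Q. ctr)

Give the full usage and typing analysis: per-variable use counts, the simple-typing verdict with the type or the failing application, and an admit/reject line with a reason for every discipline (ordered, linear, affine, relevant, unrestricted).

usage: key ×1, ctr ×1, acc (λ-bound) ×0, env (λ-bound) ×0, req (λ-bound) ×0
order of uses: key, ctr
typing: ill-typed: a function awaiting R → Q → R gets R → Q → Q
ordered ✗ (not simply typable)
linear ✗ (fails simple typing)
affine ✗ (a type mismatch blocks all five)
relevant ✗ (the type mismatch rejects it)
unrestricted ✗ (not simply typable)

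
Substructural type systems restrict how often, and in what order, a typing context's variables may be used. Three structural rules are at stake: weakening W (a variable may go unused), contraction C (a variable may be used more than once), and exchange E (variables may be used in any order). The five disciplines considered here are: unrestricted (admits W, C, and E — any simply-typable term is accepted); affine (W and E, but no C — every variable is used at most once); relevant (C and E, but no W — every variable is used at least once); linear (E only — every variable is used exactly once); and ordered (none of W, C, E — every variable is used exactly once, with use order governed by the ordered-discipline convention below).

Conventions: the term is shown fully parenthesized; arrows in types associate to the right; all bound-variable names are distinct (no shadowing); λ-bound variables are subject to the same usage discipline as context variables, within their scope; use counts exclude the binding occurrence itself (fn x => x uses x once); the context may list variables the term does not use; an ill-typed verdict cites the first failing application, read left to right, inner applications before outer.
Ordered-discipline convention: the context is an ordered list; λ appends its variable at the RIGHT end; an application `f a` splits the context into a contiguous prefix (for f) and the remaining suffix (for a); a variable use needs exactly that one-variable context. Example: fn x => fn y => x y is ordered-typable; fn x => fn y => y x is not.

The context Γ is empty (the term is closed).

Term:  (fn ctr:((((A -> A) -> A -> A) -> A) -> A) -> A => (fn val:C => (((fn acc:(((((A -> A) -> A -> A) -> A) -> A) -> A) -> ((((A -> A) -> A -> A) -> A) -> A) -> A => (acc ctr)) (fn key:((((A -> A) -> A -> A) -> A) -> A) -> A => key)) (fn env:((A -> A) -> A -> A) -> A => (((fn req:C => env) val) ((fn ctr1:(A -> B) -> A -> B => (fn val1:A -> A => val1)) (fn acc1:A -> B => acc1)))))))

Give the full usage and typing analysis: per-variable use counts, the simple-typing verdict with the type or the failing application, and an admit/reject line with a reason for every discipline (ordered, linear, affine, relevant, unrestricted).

variable uses: ctr (λ-bound): 1×; val (λ-bound): 1×; acc (λ-bound): 1×; key (λ-bound): 1×; env (λ-bound): 1×; req (λ-bound): 0×; ctr1 (λ-bound): 0×; val1 (λ-bound): 1×; acc1 (λ-bound): 1×
order of uses: acc, ctr, key, env, val, val1, acc1
typing: the term checks, with type (((((A -> A) -> A -> A) -> A) -> A) -> A) -> C -> A
ordered: ✗, req, ctr1 left unused
linear: ✗, req, ctr1 left unused
affine: ✓, none of ctr, val, acc, key, env, req, ctr1, val1, acc1 used more than once
relevant: ✗, req, ctr1 left unused
unrestricted: ✓, typability at (((((A -> A) -> A -> A) -> A) -> A) -> A) -> C -> A is all that's needed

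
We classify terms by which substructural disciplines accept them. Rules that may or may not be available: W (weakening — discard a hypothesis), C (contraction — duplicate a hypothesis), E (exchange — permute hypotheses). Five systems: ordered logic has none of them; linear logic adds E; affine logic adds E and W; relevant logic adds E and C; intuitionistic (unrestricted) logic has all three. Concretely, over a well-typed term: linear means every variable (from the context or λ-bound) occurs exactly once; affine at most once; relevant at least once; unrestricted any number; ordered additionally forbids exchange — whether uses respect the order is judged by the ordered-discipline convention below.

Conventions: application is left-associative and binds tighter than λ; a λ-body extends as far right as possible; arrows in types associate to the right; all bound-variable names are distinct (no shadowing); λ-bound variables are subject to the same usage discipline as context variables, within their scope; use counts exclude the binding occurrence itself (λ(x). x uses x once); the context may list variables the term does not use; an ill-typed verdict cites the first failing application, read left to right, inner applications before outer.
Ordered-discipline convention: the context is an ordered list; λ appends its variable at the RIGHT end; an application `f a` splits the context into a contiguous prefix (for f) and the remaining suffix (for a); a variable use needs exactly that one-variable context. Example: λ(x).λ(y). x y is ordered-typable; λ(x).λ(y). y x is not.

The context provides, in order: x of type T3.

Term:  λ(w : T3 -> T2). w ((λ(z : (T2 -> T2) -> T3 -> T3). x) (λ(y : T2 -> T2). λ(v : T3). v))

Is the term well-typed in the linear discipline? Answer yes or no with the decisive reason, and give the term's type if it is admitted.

no — z, y never used (weakening)
usage: x: 1; w (λ-bound): 1; z (λ-bound): 0; y (λ-bound): 0; v (λ-bound): 1
use order (left to right): w, x, v
typing: ✓ — (T3 -> T2) -> T2
all disciplines: ordered ✗, linear ✗, affine ✓, relevant ✗, unrestricted ✓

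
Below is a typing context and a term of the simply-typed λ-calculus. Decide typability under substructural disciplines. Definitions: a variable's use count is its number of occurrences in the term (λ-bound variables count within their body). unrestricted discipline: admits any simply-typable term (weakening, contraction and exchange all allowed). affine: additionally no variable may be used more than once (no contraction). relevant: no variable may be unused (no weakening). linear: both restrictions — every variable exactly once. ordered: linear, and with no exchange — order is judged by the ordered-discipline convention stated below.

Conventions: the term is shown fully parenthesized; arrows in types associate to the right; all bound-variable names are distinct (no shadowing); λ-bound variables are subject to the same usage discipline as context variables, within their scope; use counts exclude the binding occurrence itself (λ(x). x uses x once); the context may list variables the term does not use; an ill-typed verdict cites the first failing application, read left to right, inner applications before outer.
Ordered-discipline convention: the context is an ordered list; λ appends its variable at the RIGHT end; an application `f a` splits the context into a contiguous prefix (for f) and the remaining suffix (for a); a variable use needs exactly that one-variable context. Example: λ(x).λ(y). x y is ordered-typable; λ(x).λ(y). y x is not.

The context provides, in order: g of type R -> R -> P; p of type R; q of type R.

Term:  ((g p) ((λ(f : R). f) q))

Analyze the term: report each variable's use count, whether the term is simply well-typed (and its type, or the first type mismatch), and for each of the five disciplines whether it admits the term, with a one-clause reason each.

use counts: g=1, p=1, q=1, f [bound]=1
use order (left to right): g, p, f, q
typing: well-typed at P
ordered ✓ (g, p, q, f once each; derivable with no W/C/E)
linear ✓ (g, p, q, f: one use apiece)
affine ✓ (g, p, q, f: no repeats, contraction unneeded)
relevant ✓ (at least one use each (g, p, q, f))
unrestricted ✓ (well-typed at P; no restrictions here)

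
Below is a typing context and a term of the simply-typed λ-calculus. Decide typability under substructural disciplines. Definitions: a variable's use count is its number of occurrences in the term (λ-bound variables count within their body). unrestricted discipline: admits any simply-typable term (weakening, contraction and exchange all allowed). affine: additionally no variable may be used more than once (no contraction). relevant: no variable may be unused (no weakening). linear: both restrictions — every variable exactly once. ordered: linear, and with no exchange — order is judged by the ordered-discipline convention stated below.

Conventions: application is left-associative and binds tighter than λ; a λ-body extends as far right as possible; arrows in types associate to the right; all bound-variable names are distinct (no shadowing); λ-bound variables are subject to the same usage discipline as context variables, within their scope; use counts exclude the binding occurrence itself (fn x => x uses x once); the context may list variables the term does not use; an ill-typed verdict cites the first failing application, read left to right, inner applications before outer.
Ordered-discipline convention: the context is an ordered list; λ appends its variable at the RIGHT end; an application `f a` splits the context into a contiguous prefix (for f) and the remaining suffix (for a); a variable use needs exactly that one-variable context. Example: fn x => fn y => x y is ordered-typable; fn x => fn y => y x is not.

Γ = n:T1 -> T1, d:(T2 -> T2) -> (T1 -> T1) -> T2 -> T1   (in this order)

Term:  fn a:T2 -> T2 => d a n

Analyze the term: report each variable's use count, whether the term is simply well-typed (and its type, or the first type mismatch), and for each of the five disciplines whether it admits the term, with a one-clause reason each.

variable uses: n ×1, d ×1, a [bound] ×1
left-to-right use order: d, a, n
typing: well-typed — term : (T2 -> T2) -> T2 -> T1
ordered: ✗ — no ordered split (uses run d, a, n)
linear: ✓ — single use per variable (n, d, a)
affine: ✓ — n, d, a: no repeats, contraction unneeded
relevant: ✓ — none of n, d, a goes unused
unrestricted: ✓ — typability at (T2 -> T2) -> T2 -> T1 is all that's needed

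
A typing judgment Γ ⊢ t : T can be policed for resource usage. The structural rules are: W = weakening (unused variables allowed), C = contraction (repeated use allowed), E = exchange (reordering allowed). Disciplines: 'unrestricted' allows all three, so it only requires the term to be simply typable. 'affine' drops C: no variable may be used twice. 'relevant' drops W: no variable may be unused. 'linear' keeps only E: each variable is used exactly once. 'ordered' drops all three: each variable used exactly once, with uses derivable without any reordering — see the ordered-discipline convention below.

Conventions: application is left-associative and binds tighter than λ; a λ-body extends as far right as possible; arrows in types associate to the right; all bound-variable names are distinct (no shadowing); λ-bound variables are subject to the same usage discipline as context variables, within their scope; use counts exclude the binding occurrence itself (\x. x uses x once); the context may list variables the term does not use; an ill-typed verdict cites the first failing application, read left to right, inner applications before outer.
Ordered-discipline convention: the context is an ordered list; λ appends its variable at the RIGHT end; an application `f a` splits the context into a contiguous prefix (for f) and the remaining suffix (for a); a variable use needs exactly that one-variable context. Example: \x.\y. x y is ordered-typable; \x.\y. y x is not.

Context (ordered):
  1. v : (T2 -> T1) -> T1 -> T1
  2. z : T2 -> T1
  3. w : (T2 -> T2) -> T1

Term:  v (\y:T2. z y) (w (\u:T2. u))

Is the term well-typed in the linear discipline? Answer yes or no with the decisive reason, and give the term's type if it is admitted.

yes — each of v, z, w, y, u used exactly once; term : T1
variable uses: v ×1, z ×1, w ×1, y [bound] ×1, u [bound] ×1
use order (left to right): v, z, y, w, u
typing: well-typed — term : T1
per-discipline verdicts: ordered ✓, linear ✓, affine ✓, relevant ✓, unrestricted ✓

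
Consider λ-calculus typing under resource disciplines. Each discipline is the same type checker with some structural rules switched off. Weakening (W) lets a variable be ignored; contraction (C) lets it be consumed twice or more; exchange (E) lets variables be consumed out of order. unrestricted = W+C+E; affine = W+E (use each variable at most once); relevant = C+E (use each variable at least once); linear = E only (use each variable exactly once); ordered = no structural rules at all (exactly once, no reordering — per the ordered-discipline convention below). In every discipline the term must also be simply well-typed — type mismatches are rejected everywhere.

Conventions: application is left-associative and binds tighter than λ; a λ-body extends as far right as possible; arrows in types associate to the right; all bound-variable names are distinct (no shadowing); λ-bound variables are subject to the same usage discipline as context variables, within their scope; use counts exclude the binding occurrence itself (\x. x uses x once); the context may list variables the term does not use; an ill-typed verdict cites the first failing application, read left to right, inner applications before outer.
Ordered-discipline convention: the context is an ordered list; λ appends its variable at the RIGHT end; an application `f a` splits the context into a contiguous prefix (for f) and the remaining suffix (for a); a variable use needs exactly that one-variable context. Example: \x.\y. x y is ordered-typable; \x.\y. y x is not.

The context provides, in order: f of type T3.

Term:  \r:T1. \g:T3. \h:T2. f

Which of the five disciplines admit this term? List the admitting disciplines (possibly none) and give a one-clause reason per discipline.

accepted by: affine, unrestricted
variable uses: f ×1; r (bound) ×0; g (bound) ×0; h (bound) ×0
left-to-right use order: f
typing: ✓ — T1 → T3 → T2 → T3
ordered: ✗ — unused: r, g, h — weakening required
linear: ✗ — unused: r, g, h — weakening required
affine: ✓ — no duplicate uses among f, r, g, h
relevant: ✗ — unused: r, g, h — weakening required
unrestricted: ✓ — simply typable at T1 → T3 → T2 → T3; W, C, E all held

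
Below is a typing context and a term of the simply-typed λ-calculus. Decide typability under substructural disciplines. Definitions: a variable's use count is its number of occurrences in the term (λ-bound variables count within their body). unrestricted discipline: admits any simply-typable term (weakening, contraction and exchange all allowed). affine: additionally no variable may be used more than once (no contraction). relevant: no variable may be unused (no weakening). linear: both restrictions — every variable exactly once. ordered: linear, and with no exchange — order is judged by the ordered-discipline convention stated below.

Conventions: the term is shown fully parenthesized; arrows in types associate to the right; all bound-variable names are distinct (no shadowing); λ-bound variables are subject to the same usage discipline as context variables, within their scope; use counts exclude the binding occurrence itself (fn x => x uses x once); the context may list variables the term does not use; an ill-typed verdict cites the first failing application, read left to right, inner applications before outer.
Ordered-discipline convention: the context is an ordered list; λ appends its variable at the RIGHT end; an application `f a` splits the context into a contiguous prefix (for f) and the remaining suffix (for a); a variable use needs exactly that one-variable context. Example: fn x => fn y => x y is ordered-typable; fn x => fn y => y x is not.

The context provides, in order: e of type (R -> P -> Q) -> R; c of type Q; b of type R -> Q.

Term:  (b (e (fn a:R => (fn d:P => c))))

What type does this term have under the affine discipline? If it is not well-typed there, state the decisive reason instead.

term : Q
counts: e=1; c=1; b=1; a (bound)=0; d (bound)=0
order of uses: b, e, c
typing: well-typed at Q
all disciplines: ordered ✗ · linear ✗ · affine ✓ · relevant ✗ · unrestricted ✓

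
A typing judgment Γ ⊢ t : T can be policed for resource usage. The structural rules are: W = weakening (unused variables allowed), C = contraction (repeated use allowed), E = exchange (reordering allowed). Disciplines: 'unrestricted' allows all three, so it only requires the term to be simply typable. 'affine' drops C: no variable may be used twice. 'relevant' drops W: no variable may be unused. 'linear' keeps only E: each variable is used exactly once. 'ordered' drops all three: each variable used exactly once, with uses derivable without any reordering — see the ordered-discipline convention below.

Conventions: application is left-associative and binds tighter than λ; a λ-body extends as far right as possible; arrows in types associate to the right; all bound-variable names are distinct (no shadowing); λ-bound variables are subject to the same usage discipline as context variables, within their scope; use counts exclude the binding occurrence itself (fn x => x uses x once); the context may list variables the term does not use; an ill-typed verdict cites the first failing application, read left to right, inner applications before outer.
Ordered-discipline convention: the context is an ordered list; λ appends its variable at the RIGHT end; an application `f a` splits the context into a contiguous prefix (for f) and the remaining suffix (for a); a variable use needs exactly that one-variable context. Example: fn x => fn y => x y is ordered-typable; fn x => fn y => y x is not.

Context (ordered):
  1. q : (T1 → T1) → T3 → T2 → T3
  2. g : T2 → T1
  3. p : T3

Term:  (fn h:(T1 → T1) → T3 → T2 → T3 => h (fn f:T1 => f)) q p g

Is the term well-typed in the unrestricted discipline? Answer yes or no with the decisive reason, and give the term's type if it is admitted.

no — not simply typable
variable uses: q=1; g=1; p=1; h (λ-bound)=1; f (λ-bound)=1
uses in reading order: h, f, q, p, g
typing: ill-typed: argument of type T2 → T1 where T2 is required
all disciplines: ordered ✗; linear ✗; affine ✗; relevant ✗; unrestricted ✗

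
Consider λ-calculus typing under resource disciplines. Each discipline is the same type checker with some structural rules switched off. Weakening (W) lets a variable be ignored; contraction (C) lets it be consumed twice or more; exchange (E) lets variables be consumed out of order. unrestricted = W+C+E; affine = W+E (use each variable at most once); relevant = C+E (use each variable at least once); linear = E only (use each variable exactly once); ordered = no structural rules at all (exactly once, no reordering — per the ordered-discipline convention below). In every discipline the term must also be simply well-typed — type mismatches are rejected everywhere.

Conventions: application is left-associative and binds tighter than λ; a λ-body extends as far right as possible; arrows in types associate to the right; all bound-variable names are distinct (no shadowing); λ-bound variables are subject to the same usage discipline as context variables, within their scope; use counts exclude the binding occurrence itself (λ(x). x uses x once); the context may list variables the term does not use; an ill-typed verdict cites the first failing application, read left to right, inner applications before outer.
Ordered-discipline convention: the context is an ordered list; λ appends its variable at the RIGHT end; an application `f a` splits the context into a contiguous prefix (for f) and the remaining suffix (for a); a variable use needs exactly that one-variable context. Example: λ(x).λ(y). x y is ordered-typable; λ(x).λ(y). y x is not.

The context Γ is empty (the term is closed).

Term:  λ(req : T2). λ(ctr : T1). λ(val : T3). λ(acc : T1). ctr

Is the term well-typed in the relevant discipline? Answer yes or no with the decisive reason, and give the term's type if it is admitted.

no — req, val, acc left unused
use counts: req [bound]: 0, ctr [bound]: 1, val [bound]: 0, acc [bound]: 0
uses in reading order: ctr
typing: well-typed at T2 -> T1 -> T3 -> T1 -> T1
summary: ordered ✗, linear ✗, affine ✓, relevant ✗, unrestricted ✓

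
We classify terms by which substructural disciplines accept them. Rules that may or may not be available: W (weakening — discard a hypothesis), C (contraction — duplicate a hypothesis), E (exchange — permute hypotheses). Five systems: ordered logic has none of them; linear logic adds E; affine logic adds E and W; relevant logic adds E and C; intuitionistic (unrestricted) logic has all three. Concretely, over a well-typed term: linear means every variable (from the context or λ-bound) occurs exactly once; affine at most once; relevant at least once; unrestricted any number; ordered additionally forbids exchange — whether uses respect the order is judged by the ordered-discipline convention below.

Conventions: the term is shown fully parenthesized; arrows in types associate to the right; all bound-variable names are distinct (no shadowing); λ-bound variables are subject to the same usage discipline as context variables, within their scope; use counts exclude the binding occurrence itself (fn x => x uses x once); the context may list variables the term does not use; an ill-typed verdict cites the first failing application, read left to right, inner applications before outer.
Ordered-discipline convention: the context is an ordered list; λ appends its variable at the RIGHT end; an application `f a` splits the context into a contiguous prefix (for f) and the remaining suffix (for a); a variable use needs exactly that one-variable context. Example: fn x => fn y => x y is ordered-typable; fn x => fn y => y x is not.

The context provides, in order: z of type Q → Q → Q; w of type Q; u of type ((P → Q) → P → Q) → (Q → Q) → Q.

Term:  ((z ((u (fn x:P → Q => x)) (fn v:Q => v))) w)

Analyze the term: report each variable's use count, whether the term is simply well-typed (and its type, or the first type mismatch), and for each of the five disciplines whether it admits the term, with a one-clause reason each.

counts: z ×1; w ×1; u ×1; x (bound) ×1; v (bound) ×1
use order (left to right): z, u, x, v, w
typing: the term checks, with type Q
ordered: ✗, use order z, u, x, v, w needs exchange
linear: ✓, z, w, u, x, v: one use apiece
affine: ✓, no duplicate uses among z, w, u, x, v
relevant: ✓, none of z, w, u, x, v goes unused
unrestricted: ✓, typability at Q is all that's needed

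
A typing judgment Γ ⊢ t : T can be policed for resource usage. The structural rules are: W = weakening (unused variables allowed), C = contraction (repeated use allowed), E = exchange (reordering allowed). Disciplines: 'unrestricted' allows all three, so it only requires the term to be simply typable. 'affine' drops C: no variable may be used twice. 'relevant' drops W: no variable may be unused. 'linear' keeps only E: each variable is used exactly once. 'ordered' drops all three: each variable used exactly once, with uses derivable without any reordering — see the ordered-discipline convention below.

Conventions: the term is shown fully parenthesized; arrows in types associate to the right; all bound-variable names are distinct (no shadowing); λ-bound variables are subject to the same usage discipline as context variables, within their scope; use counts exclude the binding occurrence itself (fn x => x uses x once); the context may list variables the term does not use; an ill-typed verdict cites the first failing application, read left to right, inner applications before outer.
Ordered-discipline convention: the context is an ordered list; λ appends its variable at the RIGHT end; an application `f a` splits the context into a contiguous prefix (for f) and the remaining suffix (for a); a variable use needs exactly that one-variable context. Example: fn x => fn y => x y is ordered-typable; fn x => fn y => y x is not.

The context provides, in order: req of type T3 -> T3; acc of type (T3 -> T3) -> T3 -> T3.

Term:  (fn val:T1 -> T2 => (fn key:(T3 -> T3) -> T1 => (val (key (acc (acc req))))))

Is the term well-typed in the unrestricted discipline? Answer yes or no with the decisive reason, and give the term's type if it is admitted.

yes — type-checks ((T1 -> T2) -> ((T3 -> T3) -> T1) -> T2) and nothing is barred; term : (T1 -> T2) -> ((T3 -> T3) -> T1) -> T2
variable uses: req: 1×, acc: 2×, val (bound): 1×, key (bound): 1×
uses in reading order: val, key, acc, acc, req
typing: well-typed at (T1 -> T2) -> ((T3 -> T3) -> T1) -> T2
across the five disciplines: ordered ✗ · linear ✗ · affine ✗ · relevant ✓ · unrestricted ✓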